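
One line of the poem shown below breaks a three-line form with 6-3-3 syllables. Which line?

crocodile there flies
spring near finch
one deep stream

Line 1: "crocodile there flies": 3+1+1 = 5 (expected 6)
Line 2: "spring near finch": 1+1+1 = 3 ✓
Line 3: "one deep stream": 1+1+1 = 3 ✓

The first line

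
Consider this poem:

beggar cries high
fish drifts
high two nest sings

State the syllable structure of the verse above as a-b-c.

Line 1: beggar (2), cries (1), high (1) → 4
Line 2: fish (1), drifts (1) → 2
Line 3: high (1), two (1), nest (1), sings (1) → 4

4-2-4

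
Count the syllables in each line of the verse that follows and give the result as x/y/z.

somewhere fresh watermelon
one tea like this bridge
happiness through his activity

Line 1: somewhere(2) + fresh(1) + watermelon(4) = 7
Line 2: one(1) + tea(1) + like(1) + this(1) + bridge(1) = 5
Line 3: happiness(3) + through(1) + his(1) + activity(4) = 9

7/5/9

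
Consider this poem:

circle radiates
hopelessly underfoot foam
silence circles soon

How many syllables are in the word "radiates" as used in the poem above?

3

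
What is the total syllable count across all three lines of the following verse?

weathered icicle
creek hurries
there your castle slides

Line 1: "weathered icicle": 2+3 = 5
Line 2: "creek hurries": 1+2 = 3
Line 3: "there your castle slides": 1+1+2+1 = 5
Total: 5 + 3 + 5 = 13

13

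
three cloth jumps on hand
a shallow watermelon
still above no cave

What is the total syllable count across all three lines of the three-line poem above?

Line 1: three (1), cloth (1), jumps (1), on (1), hand (1) → 5
Line 2: a (1), shallow (2), watermelon (4) → 7
Line 3: still (1), above (2), no (1), cave (1) → 5
Total: 5 + 7 + 5 = 17

17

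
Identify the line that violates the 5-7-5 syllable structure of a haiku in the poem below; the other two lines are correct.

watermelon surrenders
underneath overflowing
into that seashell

The first line

Line 1: "watermelon surrenders": 4+3 = 7 (expected 5)
Line 2: "underneath overflowing": 3+4 = 7 ✓
Line 3: "into that seashell": 2+1+2 = 5 ✓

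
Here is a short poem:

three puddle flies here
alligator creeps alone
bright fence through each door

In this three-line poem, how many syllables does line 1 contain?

5

Line 1: three (1), puddle (2), flies (1), here (1) → 5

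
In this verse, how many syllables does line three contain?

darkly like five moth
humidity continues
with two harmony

Line three: with(1) + two(1) + harmony(3) = 5

5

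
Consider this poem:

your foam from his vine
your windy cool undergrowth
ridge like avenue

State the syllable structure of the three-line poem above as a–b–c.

Line 1: your (1), foam (1), from (1), his (1), vine (1) → 5
Line 2: your (1), windy (2), cool (1), undergrowth (3) → 7
Line 3: ridge (1), like (1), avenue (3) → 5

5–7–5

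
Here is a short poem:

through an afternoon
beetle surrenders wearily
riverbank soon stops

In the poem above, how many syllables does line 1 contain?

5

Line 1: through (1), an (1), afternoon (3) → 5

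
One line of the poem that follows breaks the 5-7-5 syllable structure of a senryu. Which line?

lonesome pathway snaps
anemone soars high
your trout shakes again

Line 1: lonesome (2), pathway (2), snaps (1) → 5 ✓
Line 2: anemone (4), soars (1), high (1) → 6 (expected 7)
Line 3: your (1), trout (1), shakes (1), again (2) → 5 ✓

Line 2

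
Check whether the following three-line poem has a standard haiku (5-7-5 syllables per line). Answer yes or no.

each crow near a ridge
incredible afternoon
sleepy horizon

Line 1: each(1) + crow(1) + near(1) + a(1) + ridge(1) = 5 ✓
Line 2: incredible(4) + afternoon(3) = 7 ✓
Line 3: sleepy(2) + horizon(3) = 5 ✓

Yes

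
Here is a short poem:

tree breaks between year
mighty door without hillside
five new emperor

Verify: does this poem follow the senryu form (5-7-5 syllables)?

Line 1: tree (1), breaks (1), between (2), year (1) → 5 ✓
Line 2: mighty (2), door (1), without (2), hillside (2) → 7 ✓
Line 3: five (1), new (1), emperor (3) → 5 ✓

Yes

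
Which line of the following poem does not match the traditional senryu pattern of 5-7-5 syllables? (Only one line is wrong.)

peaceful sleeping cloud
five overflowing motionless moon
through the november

Line 1: "peaceful sleeping cloud": 2+2+1 = 5 ✓
Line 2: "five overflowing motionless moon": 1+4+3+1 = 9 (expected 7)
Line 3: "through the november": 1+1+3 = 5 ✓

The second line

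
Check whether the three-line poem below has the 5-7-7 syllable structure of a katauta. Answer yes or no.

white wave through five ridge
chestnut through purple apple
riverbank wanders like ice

Yes

Line 1: "white wave through five ridge": 1+1+1+1+1 = 5 ✓
Line 2: "chestnut through purple apple": 2+1+2+2 = 7 ✓
Line 3: "riverbank wanders like ice": 3+2+1+1 = 7 ✓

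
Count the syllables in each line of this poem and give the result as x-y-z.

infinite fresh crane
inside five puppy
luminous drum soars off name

Line 1: infinite(3) + fresh(1) + crane(1) = 5
Line 2: inside(2) + five(1) + puppy(2) = 5
Line 3: luminous(3) + drum(1) + soars(1) + off(1) + name(1) = 7

5-5-7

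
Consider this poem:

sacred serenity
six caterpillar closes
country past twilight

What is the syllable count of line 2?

7

Line 2: six (1), caterpillar (4), closes (2) → 7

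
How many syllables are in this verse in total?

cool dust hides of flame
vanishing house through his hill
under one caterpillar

Line 1: cool (1), dust (1), hides (1), of (1), flame (1) → 5
Line 2: vanishing (3), house (1), through (1), his (1), hill (1) → 7
Line 3: under (2), one (1), caterpillar (4) → 7
Total: 5 + 7 + 7 = 19

19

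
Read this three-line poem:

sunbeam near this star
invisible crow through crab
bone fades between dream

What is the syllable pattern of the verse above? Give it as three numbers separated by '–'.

Line 1: "sunbeam near this star": 2+1+1+1 = 5
Line 2: "invisible crow through crab": 4+1+1+1 = 7
Line 3: "bone fades between dream": 1+1+2+1 = 5

5–7–5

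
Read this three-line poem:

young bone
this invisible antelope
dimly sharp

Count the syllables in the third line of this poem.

The third line: dimly(2) + sharp(1) = 3

3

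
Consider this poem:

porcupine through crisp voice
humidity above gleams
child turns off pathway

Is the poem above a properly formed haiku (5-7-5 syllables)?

No

Line 1: porcupine (3), through (1), crisp (1), voice (1) → 6 (expected 5)
Line 2: humidity (4), above (2), gleams (1) → 7 ✓
Line 3: child (1), turns (1), off (1), pathway (2) → 5 ✓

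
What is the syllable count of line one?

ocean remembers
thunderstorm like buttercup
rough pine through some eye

Line one: ocean (2), remembers (3) → 5

5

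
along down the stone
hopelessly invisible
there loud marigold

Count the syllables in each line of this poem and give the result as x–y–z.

Line 1: along (2), down (1), the (1), stone (1) → 5
Line 2: hopelessly (3), invisible (4) → 7
Line 3: there (1), loud (1), marigold (3) → 5

5–7–5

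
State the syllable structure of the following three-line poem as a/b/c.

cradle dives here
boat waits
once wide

Line 1: cradle(2) + dives(1) + here(1) = 4
Line 2: boat(1) + waits(1) = 2
Line 3: once(1) + wide(1) = 2

4/2/2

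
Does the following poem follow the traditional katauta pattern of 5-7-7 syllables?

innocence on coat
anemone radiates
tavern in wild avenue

Line 1: innocence (3), on (1), coat (1) → 5 ✓
Line 2: anemone (4), radiates (3) → 7 ✓
Line 3: tavern (2), in (1), wild (1), avenue (3) → 7 ✓

Yes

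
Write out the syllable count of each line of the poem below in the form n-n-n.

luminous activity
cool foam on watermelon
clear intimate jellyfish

Line 1: luminous (3), activity (4) → 7
Line 2: cool (1), foam (1), on (1), watermelon (4) → 7
Line 3: clear (1), intimate (3), jellyfish (3) → 7

7-7-7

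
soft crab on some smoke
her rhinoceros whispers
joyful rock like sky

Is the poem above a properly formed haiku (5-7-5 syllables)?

Line 1: soft(1) + crab(1) + on(1) + some(1) + smoke(1) = 5 ✓
Line 2: her(1) + rhinoceros(4) + whispers(2) = 7 ✓
Line 3: joyful(2) + rock(1) + like(1) + sky(1) = 5 ✓

Yes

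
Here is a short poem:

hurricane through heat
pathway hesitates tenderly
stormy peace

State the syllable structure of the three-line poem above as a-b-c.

Line 1: "hurricane through heat": 3+1+1 = 5
Line 2: "pathway hesitates tenderly": 2+3+3 = 8
Line 3: "stormy peace": 2+1 = 3

5-8-3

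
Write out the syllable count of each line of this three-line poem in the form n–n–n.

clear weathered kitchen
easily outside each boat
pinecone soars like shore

5–7–5

Line 1: clear (1), weathered (2), kitchen (2) → 5
Line 2: easily (3), outside (2), each (1), boat (1) → 7
Line 3: pinecone (2), soars (1), like (1), shore (1) → 5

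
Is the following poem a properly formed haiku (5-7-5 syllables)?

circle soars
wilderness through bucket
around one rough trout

No

Line 1: "circle soars": 2+1 = 3 (expected 5)
Line 2: "wilderness through bucket": 3+1+2 = 6 (expected 7)
Line 3: "around one rough trout": 2+1+1+1 = 5 ✓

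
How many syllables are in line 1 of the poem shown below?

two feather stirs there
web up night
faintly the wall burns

5

Line 1: "two feather stirs there": 1+2+1+1 = 5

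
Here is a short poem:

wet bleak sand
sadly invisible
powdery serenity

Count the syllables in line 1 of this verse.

3

Line 1: wet (1), bleak (1), sand (1) → 3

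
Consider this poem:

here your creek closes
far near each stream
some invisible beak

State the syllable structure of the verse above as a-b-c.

Line 1: here(1) + your(1) + creek(1) + closes(2) = 5
Line 2: far(1) + near(1) + each(1) + stream(1) = 4
Line 3: some(1) + invisible(4) + beak(1) = 6

5-4-6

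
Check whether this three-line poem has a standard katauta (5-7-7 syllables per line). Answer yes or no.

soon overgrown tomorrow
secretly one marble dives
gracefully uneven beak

No

Line 1: "soon overgrown tomorrow": 1+3+3 = 7 (expected 5)
Line 2: "secretly one marble dives": 3+1+2+1 = 7 ✓
Line 3: "gracefully uneven beak": 3+3+1 = 7 ✓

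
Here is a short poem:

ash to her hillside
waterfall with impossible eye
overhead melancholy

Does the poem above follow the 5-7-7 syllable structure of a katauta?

No

Line 1: ash (1), to (1), her (1), hillside (2) → 5 ✓
Line 2: waterfall (3), with (1), impossible (4), eye (1) → 9 (expected 7)
Line 3: overhead (3), melancholy (4) → 7 ✓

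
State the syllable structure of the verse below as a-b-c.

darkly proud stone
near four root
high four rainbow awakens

Line 1: darkly (2), proud (1), stone (1) → 4
Line 2: near (1), four (1), root (1) → 3
Line 3: high (1), four (1), rainbow (2), awakens (3) → 7

4-3-7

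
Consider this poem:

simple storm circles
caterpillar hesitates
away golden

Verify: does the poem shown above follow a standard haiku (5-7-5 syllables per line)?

Line 1: "simple storm circles": 2+1+2 = 5 ✓
Line 2: "caterpillar hesitates": 4+3 = 7 ✓
Line 3: "away golden": 2+2 = 4 (expected 5)

No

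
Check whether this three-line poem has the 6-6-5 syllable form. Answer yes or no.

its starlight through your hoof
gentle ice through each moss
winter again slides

Yes

Line 1: "its starlight through your hoof": 1+2+1+1+1 = 6 ✓
Line 2: "gentle ice through each moss": 2+1+1+1+1 = 6 ✓
Line 3: "winter again slides": 2+2+1 = 5 ✓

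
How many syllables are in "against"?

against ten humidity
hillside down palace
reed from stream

"against" has 2 syllables.

2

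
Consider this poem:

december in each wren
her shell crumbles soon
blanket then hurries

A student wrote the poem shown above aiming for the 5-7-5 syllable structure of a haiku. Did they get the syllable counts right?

No

Line 1: december (3), in (1), each (1), wren (1) → 6 (expected 5)
Line 2: her (1), shell (1), crumbles (2), soon (1) → 5 (expected 7)
Line 3: blanket (2), then (1), hurries (2) → 5 ✓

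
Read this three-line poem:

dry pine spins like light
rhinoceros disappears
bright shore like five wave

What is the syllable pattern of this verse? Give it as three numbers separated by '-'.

Line 1: dry(1) + pine(1) + spins(1) + like(1) + light(1) = 5
Line 2: rhinoceros(4) + disappears(3) = 7
Line 3: bright(1) + shore(1) + like(1) + five(1) + wave(1) = 5

5-7-5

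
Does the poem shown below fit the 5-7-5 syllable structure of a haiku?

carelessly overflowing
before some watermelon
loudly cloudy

Line 1: "carelessly overflowing": 3+4 = 7 (expected 5)
Line 2: "before some watermelon": 2+1+4 = 7 ✓
Line 3: "loudly cloudy": 2+2 = 4 (expected 5)

No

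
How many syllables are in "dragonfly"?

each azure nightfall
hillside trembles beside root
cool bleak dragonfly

3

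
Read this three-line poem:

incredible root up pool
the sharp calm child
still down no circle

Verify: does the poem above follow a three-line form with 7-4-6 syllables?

Line 1: incredible (4), root (1), up (1), pool (1) → 7 ✓
Line 2: the (1), sharp (1), calm (1), child (1) → 4 ✓
Line 3: still (1), down (1), no (1), circle (2) → 5 (expected 6)

No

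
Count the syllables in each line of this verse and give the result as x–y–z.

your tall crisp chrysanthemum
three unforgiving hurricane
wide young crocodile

Line 1: "your tall crisp chrysanthemum": 1+1+1+4 = 7
Line 2: "three unforgiving hurricane": 1+4+3 = 8
Line 3: "wide young crocodile": 1+1+3 = 5

7–8–5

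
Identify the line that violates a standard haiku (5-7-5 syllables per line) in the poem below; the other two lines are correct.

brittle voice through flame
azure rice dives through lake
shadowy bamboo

Line 2

Line 1: brittle (2), voice (1), through (1), flame (1) → 5 ✓
Line 2: azure (2), rice (1), dives (1), through (1), lake (1) → 6 (expected 7)
Line 3: shadowy (3), bamboo (2) → 5 ✓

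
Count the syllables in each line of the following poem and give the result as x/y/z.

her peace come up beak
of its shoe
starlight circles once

5/3/5

Line 1: "her peace come up beak": 1+1+1+1+1 = 5
Line 2: "of its shoe": 1+1+1 = 3
Line 3: "starlight circles once": 2+2+1 = 5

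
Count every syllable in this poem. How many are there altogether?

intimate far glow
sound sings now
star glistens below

Line 1: intimate(3) + far(1) + glow(1) = 5
Line 2: sound(1) + sings(1) + now(1) = 3
Line 3: star(1) + glistens(2) + below(2) = 5
Total: 5 + 3 + 5 = 13

13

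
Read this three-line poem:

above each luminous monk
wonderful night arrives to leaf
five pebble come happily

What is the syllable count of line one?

Line one: above(2) + each(1) + luminous(3) + monk(1) = 7

7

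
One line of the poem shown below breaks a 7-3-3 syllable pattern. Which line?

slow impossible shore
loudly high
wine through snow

Line 1

Line 1: slow(1) + impossible(4) + shore(1) = 6 (expected 7)
Line 2: loudly(2) + high(1) = 3 ✓
Line 3: wine(1) + through(1) + snow(1) = 3 ✓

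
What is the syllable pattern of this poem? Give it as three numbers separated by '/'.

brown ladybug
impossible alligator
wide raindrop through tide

Line 1: "brown ladybug": 1+3 = 4
Line 2: "impossible alligator": 4+4 = 8
Line 3: "wide raindrop through tide": 1+2+1+1 = 5

4/8/5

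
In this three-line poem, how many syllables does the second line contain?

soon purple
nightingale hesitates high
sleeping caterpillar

The second line: nightingale(3) + hesitates(3) + high(1) = 7

7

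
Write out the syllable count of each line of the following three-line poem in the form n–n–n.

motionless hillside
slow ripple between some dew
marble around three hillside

Line 1: motionless (3), hillside (2) → 5
Line 2: slow (1), ripple (2), between (2), some (1), dew (1) → 7
Line 3: marble (2), around (2), three (1), hillside (2) → 7

5–7–7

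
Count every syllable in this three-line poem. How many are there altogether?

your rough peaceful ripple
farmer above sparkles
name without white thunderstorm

Line 1: "your rough peaceful ripple": 1+1+2+2 = 6
Line 2: "farmer above sparkles": 2+2+2 = 6
Line 3: "name without white thunderstorm": 1+2+1+3 = 7
Total: 6 + 6 + 7 = 19

19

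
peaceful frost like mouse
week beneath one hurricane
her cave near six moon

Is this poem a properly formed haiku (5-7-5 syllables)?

Line 1: peaceful (2), frost (1), like (1), mouse (1) → 5 ✓
Line 2: week (1), beneath (2), one (1), hurricane (3) → 7 ✓
Line 3: her (1), cave (1), near (1), six (1), moon (1) → 5 ✓

Yes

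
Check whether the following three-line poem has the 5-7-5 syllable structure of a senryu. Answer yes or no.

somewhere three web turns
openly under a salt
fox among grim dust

Line 1: somewhere(2) + three(1) + web(1) + turns(1) = 5 ✓
Line 2: openly(3) + under(2) + a(1) + salt(1) = 7 ✓
Line 3: fox(1) + among(2) + grim(1) + dust(1) = 5 ✓

Yes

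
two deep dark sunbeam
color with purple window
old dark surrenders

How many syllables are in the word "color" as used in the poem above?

"color" has 2 syllables.

2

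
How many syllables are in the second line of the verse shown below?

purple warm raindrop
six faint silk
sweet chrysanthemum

3

The second line: six(1) + faint(1) + silk(1) = 3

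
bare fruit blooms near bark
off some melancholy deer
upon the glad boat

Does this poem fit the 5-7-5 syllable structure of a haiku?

Line 1: bare(1) + fruit(1) + blooms(1) + near(1) + bark(1) = 5 ✓
Line 2: off(1) + some(1) + melancholy(4) + deer(1) = 7 ✓
Line 3: upon(2) + the(1) + glad(1) + boat(1) = 5 ✓

Yes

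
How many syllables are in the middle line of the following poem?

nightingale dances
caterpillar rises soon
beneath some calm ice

The middle line: caterpillar(4) + rises(2) + soon(1) = 7

7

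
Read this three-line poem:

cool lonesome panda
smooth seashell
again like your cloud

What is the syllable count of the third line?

5

The third line: again(2) + like(1) + your(1) + cloud(1) = 5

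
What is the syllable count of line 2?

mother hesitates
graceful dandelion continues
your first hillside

Line 2: graceful(2) + dandelion(4) + continues(3) = 9

9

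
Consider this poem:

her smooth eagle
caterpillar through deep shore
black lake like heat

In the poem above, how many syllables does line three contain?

4

Line three: black(1) + lake(1) + like(1) + heat(1) = 4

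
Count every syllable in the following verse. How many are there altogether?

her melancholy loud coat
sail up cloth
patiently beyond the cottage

Line 1: "her melancholy loud coat": 1+4+1+1 = 7
Line 2: "sail up cloth": 1+1+1 = 3
Line 3: "patiently beyond the cottage": 3+2+1+2 = 8
Total: 7 + 3 + 8 = 18

18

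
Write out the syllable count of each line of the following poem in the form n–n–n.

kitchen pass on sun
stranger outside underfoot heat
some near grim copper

5–8–5

Line 1: kitchen (2), pass (1), on (1), sun (1) → 5
Line 2: stranger (2), outside (2), underfoot (3), heat (1) → 8
Line 3: some (1), near (1), grim (1), copper (2) → 5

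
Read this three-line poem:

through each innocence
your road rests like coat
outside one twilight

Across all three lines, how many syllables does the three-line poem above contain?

15

Line 1: "through each innocence": 1+1+3 = 5
Line 2: "your road rests like coat": 1+1+1+1+1 = 5
Line 3: "outside one twilight": 2+1+2 = 5
Total: 5 + 5 + 5 = 15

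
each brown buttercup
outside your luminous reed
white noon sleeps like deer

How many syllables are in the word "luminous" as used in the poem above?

3

"luminous" has 3 syllables.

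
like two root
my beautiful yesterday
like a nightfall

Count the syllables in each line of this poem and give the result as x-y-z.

Line 1: like (1), two (1), root (1) → 3
Line 2: my (1), beautiful (3), yesterday (3) → 7
Line 3: like (1), a (1), nightfall (2) → 4

3-7-4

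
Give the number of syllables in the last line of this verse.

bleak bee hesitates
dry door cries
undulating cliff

The last line: undulating (4), cliff (1) → 5

5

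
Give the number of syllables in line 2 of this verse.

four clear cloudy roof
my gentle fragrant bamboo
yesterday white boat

Line 2: "my gentle fragrant bamboo": 1+2+2+2 = 7

7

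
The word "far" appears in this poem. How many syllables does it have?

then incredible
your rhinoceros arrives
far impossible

1

"far" has 1 syllable.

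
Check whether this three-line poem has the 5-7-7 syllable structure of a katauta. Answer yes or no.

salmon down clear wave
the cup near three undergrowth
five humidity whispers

Line 1: salmon(2) + down(1) + clear(1) + wave(1) = 5 ✓
Line 2: the(1) + cup(1) + near(1) + three(1) + undergrowth(3) = 7 ✓
Line 3: five(1) + humidity(4) + whispers(2) = 7 ✓

Yes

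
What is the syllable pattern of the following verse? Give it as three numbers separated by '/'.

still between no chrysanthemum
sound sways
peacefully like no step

Line 1: "still between no chrysanthemum": 1+2+1+4 = 8
Line 2: "sound sways": 1+1 = 2
Line 3: "peacefully like no step": 3+1+1+1 = 6

8/2/6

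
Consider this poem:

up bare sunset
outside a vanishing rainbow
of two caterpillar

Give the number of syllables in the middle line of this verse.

8

The middle line: outside (2), a (1), vanishing (3), rainbow (2) → 8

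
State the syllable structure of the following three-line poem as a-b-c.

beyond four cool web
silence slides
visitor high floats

5-3-5

Line 1: "beyond four cool web": 2+1+1+1 = 5
Line 2: "silence slides": 2+1 = 3
Line 3: "visitor high floats": 3+1+1 = 5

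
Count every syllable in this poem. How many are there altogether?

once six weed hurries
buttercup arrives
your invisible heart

Line 1: "once six weed hurries": 1+1+1+2 = 5
Line 2: "buttercup arrives": 3+2 = 5
Line 3: "your invisible heart": 1+4+1 = 6
Total: 5 + 5 + 6 = 16

16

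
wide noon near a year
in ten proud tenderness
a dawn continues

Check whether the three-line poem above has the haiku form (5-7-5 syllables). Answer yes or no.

No

Line 1: "wide noon near a year": 1+1+1+1+1 = 5 ✓
Line 2: "in ten proud tenderness": 1+1+1+3 = 6 (expected 7)
Line 3: "a dawn continues": 1+1+3 = 5 ✓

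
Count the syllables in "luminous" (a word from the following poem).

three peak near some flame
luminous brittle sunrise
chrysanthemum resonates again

"luminous" has 3 syllables.

3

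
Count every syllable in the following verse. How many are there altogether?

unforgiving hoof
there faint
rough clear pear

10

Line 1: "unforgiving hoof": 4+1 = 5
Line 2: "there faint": 1+1 = 2
Line 3: "rough clear pear": 1+1+1 = 3
Total: 5 + 2 + 3 = 10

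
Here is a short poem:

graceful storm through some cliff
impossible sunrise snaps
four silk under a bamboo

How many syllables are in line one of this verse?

Line one: "graceful storm through some cliff": 2+1+1+1+1 = 6

6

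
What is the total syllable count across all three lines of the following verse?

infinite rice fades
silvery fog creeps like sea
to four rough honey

17

Line 1: infinite (3), rice (1), fades (1) → 5
Line 2: silvery (3), fog (1), creeps (1), like (1), sea (1) → 7
Line 3: to (1), four (1), rough (1), honey (2) → 5
Total: 5 + 7 + 5 = 17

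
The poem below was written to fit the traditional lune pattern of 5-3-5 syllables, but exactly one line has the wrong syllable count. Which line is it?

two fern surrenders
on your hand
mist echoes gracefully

Line 1: two(1) + fern(1) + surrenders(3) = 5 ✓
Line 2: on(1) + your(1) + hand(1) = 3 ✓
Line 3: mist(1) + echoes(2) + gracefully(3) = 6 (expected 5)

Line 3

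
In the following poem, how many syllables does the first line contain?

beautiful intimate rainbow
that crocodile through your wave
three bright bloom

The first line: beautiful (3), intimate (3), rainbow (2) → 8

8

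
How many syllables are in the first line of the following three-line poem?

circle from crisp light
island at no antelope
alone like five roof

The first line: circle(2) + from(1) + crisp(1) + light(1) = 5

5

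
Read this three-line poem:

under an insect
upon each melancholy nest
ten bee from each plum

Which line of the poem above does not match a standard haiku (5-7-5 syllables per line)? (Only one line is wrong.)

Line 2

Line 1: under(2) + an(1) + insect(2) = 5 ✓
Line 2: upon(2) + each(1) + melancholy(4) + nest(1) = 8 (expected 7)
Line 3: ten(1) + bee(1) + from(1) + each(1) + plum(1) = 5 ✓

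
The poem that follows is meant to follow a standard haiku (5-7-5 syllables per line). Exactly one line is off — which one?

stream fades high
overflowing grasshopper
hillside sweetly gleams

Line 1: stream (1), fades (1), high (1) → 3 (expected 5)
Line 2: overflowing (4), grasshopper (3) → 7 ✓
Line 3: hillside (2), sweetly (2), gleams (1) → 5 ✓

Line 1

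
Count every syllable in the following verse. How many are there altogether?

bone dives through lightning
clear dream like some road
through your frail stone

14

Line 1: "bone dives through lightning": 1+1+1+2 = 5
Line 2: "clear dream like some road": 1+1+1+1+1 = 5
Line 3: "through your frail stone": 1+1+1+1 = 4
Total: 5 + 5 + 4 = 14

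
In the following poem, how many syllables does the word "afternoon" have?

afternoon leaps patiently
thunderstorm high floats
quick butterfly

"afternoon" has 3 syllables.

3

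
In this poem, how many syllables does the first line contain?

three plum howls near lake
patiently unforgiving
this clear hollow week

5

The first line: three(1) + plum(1) + howls(1) + near(1) + lake(1) = 5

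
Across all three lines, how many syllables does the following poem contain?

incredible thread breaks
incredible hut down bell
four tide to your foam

18

Line 1: "incredible thread breaks": 4+1+1 = 6
Line 2: "incredible hut down bell": 4+1+1+1 = 7
Line 3: "four tide to your foam": 1+1+1+1+1 = 5
Total: 6 + 7 + 5 = 18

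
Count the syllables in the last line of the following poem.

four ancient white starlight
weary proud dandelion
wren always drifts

4

The last line: wren(1) + always(2) + drifts(1) = 4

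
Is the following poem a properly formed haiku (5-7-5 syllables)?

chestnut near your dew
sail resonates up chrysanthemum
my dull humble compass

No

Line 1: chestnut (2), near (1), your (1), dew (1) → 5 ✓
Line 2: sail (1), resonates (3), up (1), chrysanthemum (4) → 9 (expected 7)
Line 3: my (1), dull (1), humble (2), compass (2) → 6 (expected 5)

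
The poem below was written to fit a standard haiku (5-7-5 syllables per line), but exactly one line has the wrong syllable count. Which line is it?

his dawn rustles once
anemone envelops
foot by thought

Line 1: "his dawn rustles once": 1+1+2+1 = 5 ✓
Line 2: "anemone envelops": 4+3 = 7 ✓
Line 3: "foot by thought": 1+1+1 = 3 (expected 5)

The third line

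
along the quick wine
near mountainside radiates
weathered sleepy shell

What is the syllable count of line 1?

Line 1: "along the quick wine": 2+1+1+1 = 5

5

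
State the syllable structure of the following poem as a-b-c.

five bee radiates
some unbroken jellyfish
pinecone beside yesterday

5-7-7

Line 1: five(1) + bee(1) + radiates(3) = 5
Line 2: some(1) + unbroken(3) + jellyfish(3) = 7
Line 3: pinecone(2) + beside(2) + yesterday(3) = 7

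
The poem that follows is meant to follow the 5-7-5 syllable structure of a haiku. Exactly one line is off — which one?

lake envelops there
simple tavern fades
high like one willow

Line 1: "lake envelops there": 1+3+1 = 5 ✓
Line 2: "simple tavern fades": 2+2+1 = 5 (expected 7)
Line 3: "high like one willow": 1+1+1+2 = 5 ✓

Line 2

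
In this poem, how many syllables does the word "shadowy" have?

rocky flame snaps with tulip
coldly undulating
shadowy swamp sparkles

3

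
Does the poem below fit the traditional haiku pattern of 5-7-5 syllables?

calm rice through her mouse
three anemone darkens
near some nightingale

Line 1: "calm rice through her mouse": 1+1+1+1+1 = 5 ✓
Line 2: "three anemone darkens": 1+4+2 = 7 ✓
Line 3: "near some nightingale": 1+1+3 = 5 ✓

Yes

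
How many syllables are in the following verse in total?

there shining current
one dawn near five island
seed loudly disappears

17

Line 1: there(1) + shining(2) + current(2) = 5
Line 2: one(1) + dawn(1) + near(1) + five(1) + island(2) = 6
Line 3: seed(1) + loudly(2) + disappears(3) = 6
Total: 5 + 6 + 6 = 17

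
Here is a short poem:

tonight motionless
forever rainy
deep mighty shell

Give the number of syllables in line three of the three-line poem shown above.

4

Line three: deep (1), mighty (2), shell (1) → 4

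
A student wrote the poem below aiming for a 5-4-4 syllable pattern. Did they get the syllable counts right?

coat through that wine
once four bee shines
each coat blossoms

Line 1: "coat through that wine": 1+1+1+1 = 4 (expected 5)
Line 2: "once four bee shines": 1+1+1+1 = 4 ✓
Line 3: "each coat blossoms": 1+1+2 = 4 ✓

No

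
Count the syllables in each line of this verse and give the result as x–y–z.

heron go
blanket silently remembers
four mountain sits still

Line 1: heron(2) + go(1) = 3
Line 2: blanket(2) + silently(3) + remembers(3) = 8
Line 3: four(1) + mountain(2) + sits(1) + still(1) = 5

3–8–5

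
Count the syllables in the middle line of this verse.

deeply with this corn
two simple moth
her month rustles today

The middle line: two (1), simple (2), moth (1) → 4

4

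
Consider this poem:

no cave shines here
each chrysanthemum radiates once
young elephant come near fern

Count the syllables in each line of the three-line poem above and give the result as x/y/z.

Line 1: "no cave shines here": 1+1+1+1 = 4
Line 2: "each chrysanthemum radiates once": 1+4+3+1 = 9
Line 3: "young elephant come near fern": 1+3+1+1+1 = 7

4/9/7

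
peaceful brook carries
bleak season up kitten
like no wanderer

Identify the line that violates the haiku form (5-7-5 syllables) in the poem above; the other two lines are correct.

Line 1: peaceful (2), brook (1), carries (2) → 5 ✓
Line 2: bleak (1), season (2), up (1), kitten (2) → 6 (expected 7)
Line 3: like (1), no (1), wanderer (3) → 5 ✓

The second line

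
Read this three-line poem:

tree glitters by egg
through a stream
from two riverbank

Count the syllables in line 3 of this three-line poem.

Line 3: "from two riverbank": 1+1+3 = 5

5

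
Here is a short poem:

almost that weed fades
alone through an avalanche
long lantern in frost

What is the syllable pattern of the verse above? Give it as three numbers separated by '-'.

5-7-5

Line 1: almost(2) + that(1) + weed(1) + fades(1) = 5
Line 2: alone(2) + through(1) + an(1) + avalanche(3) = 7
Line 3: long(1) + lantern(2) + in(1) + frost(1) = 5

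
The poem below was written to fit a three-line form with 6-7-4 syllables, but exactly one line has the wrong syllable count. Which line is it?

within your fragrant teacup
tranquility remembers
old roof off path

Line 1: within(2) + your(1) + fragrant(2) + teacup(2) = 7 (expected 6)
Line 2: tranquility(4) + remembers(3) = 7 ✓
Line 3: old(1) + roof(1) + off(1) + path(1) = 4 ✓

Line 1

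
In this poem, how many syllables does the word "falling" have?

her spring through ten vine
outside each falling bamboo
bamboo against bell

2

"falling" has 2 syllables.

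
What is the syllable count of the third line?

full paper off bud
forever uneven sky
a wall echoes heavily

The third line: "a wall echoes heavily": 1+1+2+3 = 7

7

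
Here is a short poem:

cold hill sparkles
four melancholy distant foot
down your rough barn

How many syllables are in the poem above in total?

16

Line 1: cold(1) + hill(1) + sparkles(2) = 4
Line 2: four(1) + melancholy(4) + distant(2) + foot(1) = 8
Line 3: down(1) + your(1) + rough(1) + barn(1) = 4
Total: 4 + 8 + 4 = 16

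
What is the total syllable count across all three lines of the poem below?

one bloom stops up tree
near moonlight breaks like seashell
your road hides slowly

17

Line 1: "one bloom stops up tree": 1+1+1+1+1 = 5
Line 2: "near moonlight breaks like seashell": 1+2+1+1+2 = 7
Line 3: "your road hides slowly": 1+1+1+2 = 5
Total: 5 + 7 + 5 = 17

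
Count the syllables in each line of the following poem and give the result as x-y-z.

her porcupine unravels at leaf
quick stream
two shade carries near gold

9-2-6

Line 1: "her porcupine unravels at leaf": 1+3+3+1+1 = 9
Line 2: "quick stream": 1+1 = 2
Line 3: "two shade carries near gold": 1+1+2+1+1 = 6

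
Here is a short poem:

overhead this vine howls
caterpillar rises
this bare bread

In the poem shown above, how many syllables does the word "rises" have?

"rises" has 2 syllables.

2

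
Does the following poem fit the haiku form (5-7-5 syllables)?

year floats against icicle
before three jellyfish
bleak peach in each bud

Line 1: "year floats against icicle": 1+1+2+3 = 7 (expected 5)
Line 2: "before three jellyfish": 2+1+3 = 6 (expected 7)
Line 3: "bleak peach in each bud": 1+1+1+1+1 = 5 ✓

No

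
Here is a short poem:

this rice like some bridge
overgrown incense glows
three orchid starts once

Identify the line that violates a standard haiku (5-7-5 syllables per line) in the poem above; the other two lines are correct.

Line 1: this (1), rice (1), like (1), some (1), bridge (1) → 5 ✓
Line 2: overgrown (3), incense (2), glows (1) → 6 (expected 7)
Line 3: three (1), orchid (2), starts (1), once (1) → 5 ✓

The second line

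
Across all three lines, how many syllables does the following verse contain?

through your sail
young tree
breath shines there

8

Line 1: through (1), your (1), sail (1) → 3
Line 2: young (1), tree (1) → 2
Line 3: breath (1), shines (1), there (1) → 3
Total: 3 + 2 + 3 = 8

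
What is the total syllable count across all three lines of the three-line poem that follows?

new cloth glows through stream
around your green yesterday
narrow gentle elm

Line 1: new (1), cloth (1), glows (1), through (1), stream (1) → 5
Line 2: around (2), your (1), green (1), yesterday (3) → 7
Line 3: narrow (2), gentle (2), elm (1) → 5
Total: 5 + 7 + 5 = 17

17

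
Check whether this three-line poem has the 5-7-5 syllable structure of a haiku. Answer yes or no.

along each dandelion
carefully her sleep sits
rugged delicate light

Line 1: "along each dandelion": 2+1+4 = 7 (expected 5)
Line 2: "carefully her sleep sits": 3+1+1+1 = 6 (expected 7)
Line 3: "rugged delicate light": 2+3+1 = 6 (expected 5)

No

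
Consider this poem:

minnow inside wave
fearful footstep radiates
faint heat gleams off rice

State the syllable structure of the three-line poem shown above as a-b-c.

Line 1: minnow(2) + inside(2) + wave(1) = 5
Line 2: fearful(2) + footstep(2) + radiates(3) = 7
Line 3: faint(1) + heat(1) + gleams(1) + off(1) + rice(1) = 5

5-7-5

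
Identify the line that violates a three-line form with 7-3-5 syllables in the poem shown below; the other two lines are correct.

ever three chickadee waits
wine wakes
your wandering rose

Line 1: "ever three chickadee waits": 2+1+3+1 = 7 ✓
Line 2: "wine wakes": 1+1 = 2 (expected 3)
Line 3: "your wandering rose": 1+3+1 = 5 ✓

The second line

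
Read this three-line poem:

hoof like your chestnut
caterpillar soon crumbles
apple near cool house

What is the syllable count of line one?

5

Line one: hoof (1), like (1), your (1), chestnut (2) → 5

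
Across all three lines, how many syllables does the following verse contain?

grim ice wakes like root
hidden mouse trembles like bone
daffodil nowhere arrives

Line 1: "grim ice wakes like root": 1+1+1+1+1 = 5
Line 2: "hidden mouse trembles like bone": 2+1+2+1+1 = 7
Line 3: "daffodil nowhere arrives": 3+2+2 = 7
Total: 5 + 7 + 7 = 19

19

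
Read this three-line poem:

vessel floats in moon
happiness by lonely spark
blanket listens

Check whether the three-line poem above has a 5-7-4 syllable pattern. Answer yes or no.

Line 1: "vessel floats in moon": 2+1+1+1 = 5 ✓
Line 2: "happiness by lonely spark": 3+1+2+1 = 7 ✓
Line 3: "blanket listens": 2+2 = 4 ✓

Yes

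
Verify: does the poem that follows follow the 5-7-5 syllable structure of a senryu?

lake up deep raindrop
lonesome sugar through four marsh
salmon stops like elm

Yes

Line 1: "lake up deep raindrop": 1+1+1+2 = 5 ✓
Line 2: "lonesome sugar through four marsh": 2+2+1+1+1 = 7 ✓
Line 3: "salmon stops like elm": 2+1+1+1 = 5 ✓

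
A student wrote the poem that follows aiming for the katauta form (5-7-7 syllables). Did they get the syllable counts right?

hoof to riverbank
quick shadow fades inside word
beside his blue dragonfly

Line 1: hoof (1), to (1), riverbank (3) → 5 ✓
Line 2: quick (1), shadow (2), fades (1), inside (2), word (1) → 7 ✓
Line 3: beside (2), his (1), blue (1), dragonfly (3) → 7 ✓

Yes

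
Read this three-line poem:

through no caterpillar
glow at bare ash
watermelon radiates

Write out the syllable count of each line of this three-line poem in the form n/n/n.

6/4/7

Line 1: "through no caterpillar": 1+1+4 = 6
Line 2: "glow at bare ash": 1+1+1+1 = 4
Line 3: "watermelon radiates": 4+3 = 7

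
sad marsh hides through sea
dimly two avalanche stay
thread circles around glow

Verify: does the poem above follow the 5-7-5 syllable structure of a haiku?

Line 1: "sad marsh hides through sea": 1+1+1+1+1 = 5 ✓
Line 2: "dimly two avalanche stay": 2+1+3+1 = 7 ✓
Line 3: "thread circles around glow": 1+2+2+1 = 6 (expected 5)

No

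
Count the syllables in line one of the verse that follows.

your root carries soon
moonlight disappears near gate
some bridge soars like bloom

Line one: your(1) + root(1) + carries(2) + soon(1) = 5

5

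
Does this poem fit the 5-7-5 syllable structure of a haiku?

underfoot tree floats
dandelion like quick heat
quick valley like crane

Yes

Line 1: underfoot (3), tree (1), floats (1) → 5 ✓
Line 2: dandelion (4), like (1), quick (1), heat (1) → 7 ✓
Line 3: quick (1), valley (2), like (1), crane (1) → 5 ✓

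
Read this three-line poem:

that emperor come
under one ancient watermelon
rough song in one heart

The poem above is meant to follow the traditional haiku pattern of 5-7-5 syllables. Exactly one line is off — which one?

Line 1: that (1), emperor (3), come (1) → 5 ✓
Line 2: under (2), one (1), ancient (2), watermelon (4) → 9 (expected 7)
Line 3: rough (1), song (1), in (1), one (1), heart (1) → 5 ✓

The second line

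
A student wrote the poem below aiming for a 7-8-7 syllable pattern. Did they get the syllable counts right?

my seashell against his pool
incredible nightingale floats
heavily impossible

Yes

Line 1: my(1) + seashell(2) + against(2) + his(1) + pool(1) = 7 ✓
Line 2: incredible(4) + nightingale(3) + floats(1) = 8 ✓
Line 3: heavily(3) + impossible(4) = 7 ✓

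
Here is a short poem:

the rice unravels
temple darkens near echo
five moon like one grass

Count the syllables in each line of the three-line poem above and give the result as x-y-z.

Line 1: the (1), rice (1), unravels (3) → 5
Line 2: temple (2), darkens (2), near (1), echo (2) → 7
Line 3: five (1), moon (1), like (1), one (1), grass (1) → 5

5-7-5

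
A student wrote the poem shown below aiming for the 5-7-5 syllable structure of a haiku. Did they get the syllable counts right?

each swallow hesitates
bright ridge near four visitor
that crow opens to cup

Line 1: each (1), swallow (2), hesitates (3) → 6 (expected 5)
Line 2: bright (1), ridge (1), near (1), four (1), visitor (3) → 7 ✓
Line 3: that (1), crow (1), opens (2), to (1), cup (1) → 6 (expected 5)

No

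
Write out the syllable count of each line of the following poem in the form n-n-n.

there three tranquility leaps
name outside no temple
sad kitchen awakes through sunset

Line 1: there(1) + three(1) + tranquility(4) + leaps(1) = 7
Line 2: name(1) + outside(2) + no(1) + temple(2) = 6
Line 3: sad(1) + kitchen(2) + awakes(2) + through(1) + sunset(2) = 8

7-6-8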